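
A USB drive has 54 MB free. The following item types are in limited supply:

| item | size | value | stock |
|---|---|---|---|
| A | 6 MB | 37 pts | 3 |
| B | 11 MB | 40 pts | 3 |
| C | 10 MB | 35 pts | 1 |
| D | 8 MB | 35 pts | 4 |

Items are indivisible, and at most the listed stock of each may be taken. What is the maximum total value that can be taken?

Top feasible selections:
- 3×A + 1×B + 3×D: size 53, value 256
- 3×A + 4×D: size 50, value 251
- 3×A + 1×C + 3×D: size 52, value 251
Best: 256 pts.

256 pts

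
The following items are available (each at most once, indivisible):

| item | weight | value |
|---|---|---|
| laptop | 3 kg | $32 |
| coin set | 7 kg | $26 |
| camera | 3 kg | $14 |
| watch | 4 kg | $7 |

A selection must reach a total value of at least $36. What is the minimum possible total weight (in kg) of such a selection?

Subsets with value ≥ 36, sorted by total weight:
- laptop+camera: weight 6, value 46
- laptop+watch: weight 7, value 39
- laptop+coin set: weight 10, value 58
- laptop+camera+watch: weight 10, value 53
Minimum weight: 6 kg.

6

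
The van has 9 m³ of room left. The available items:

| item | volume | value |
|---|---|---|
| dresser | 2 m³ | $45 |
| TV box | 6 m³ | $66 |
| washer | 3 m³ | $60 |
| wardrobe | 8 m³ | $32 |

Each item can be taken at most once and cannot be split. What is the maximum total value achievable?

This is a 0/1 knapsack; check combinations near the capacity.
- TV box+washer: volume 6+3=9, value 66+60=126
- dresser+TV box: volume 2+6=8, value 45+66=111
- dresser+washer: volume 2+3=5, value 45+60=105
Best: $126.

$126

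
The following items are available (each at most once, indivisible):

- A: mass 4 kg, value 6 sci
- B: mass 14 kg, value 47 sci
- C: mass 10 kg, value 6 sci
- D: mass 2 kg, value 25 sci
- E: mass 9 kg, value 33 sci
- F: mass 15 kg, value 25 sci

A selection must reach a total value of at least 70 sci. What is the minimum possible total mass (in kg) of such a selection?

16

Subsets with value ≥ 70, sorted by total mass:
- B+D: mass 16, value 72
- A+B+D: mass 20, value 78
- B+E: mass 23, value 80
Minimum mass: 16 kg.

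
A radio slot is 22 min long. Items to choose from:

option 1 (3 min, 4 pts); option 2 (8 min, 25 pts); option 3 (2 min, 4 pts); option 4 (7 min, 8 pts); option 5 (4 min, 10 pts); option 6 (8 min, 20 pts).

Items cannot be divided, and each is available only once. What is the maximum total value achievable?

Check high-value combinations within 22 min:
- option 2+option 3+option 5+option 6: duration 8+2+4+8=22, value 25+4+10+20=59
- option 2+option 5+option 6: duration 8+4+8=20, value 25+10+20=55
- option 1+option 2+option 3+option 6: duration 3+8+2+8=21, value 4+25+4+20=53
- option 2+option 3+option 6: duration 8+2+8=18, value 25+4+20=49
Best: 59 pts.

59 pts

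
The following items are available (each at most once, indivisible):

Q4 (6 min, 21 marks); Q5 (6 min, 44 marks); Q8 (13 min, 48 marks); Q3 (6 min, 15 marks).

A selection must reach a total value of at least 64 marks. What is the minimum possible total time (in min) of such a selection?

12

Subsets with value ≥ 64, sorted by total time:
- Q4+Q5: time 12, value 65
- Q4+Q5+Q3: time 18, value 80
- Q5+Q8: time 19, value 92
Minimum time: 12 min.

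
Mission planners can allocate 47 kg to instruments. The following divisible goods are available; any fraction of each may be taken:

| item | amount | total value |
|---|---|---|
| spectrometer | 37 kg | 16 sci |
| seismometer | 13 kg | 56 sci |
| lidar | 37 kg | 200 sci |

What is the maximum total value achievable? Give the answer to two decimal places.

243.08

Take in order of value per unit:
- lidar (200/37 per unit): all 37 → value 200, running total 200.00
- seismometer (56/13 per unit): 10 of 13 → value 10×56/13 = 43.0769, running total 243.08
Total 243.08.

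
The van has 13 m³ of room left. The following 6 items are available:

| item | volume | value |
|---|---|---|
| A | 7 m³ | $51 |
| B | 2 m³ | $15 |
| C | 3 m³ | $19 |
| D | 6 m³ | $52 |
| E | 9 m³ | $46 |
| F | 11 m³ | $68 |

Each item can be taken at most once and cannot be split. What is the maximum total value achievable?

This is a 0/1 knapsack; check combinations near the capacity.
- A+D: volume 7+6=13, value 51+52=103
- B+C+D: volume 2+3+6=11, value 15+19+52=86
- A+B+C: volume 7+2+3=12, value 51+15+19=85
- B+F: volume 2+11=13, value 15+68=83
- C+D: volume 3+6=9, value 19+52=71
Best: $103.

$103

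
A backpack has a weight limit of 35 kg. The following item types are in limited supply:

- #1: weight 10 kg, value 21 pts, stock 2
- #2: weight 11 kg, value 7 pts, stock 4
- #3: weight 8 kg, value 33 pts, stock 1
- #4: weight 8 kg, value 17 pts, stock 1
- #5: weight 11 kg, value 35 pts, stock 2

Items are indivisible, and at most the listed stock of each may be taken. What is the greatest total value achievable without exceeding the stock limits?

103 pts

Best selections within weight 35 and stock limits:
- 1×#3 + 2×#5: weight 30, value 103
- 1×#1 + 2×#5: weight 32, value 91
Best: 103 pts.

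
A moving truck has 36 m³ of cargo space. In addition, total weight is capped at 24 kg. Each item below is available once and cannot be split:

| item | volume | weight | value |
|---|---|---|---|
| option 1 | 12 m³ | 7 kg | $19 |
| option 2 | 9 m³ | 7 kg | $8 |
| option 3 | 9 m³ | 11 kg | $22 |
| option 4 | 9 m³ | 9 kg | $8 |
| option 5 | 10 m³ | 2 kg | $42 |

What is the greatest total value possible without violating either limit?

Feasible sets respecting both limits:
- option 1+option 3+option 5: volume 31, weight 20, value 83
- option 2+option 3+option 5: volume 28, weight 20, value 72
- option 3+option 4+option 5: volume 28, weight 22, value 72
- option 1+option 2+option 5: volume 31, weight 16, value 69
Best: $83.

$83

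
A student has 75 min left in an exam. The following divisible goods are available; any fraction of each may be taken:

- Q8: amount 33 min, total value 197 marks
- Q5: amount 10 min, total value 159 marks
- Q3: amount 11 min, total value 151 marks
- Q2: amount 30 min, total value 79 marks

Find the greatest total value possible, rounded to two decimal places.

Take in order of value per unit:
- Q5 (159/10 per unit): all 10 → value 159, running total 159.00
- Q3 (151/11 per unit): all 11 → value 151, running total 310.00
- Q8 (197/33 per unit): all 33 → value 197, running total 507.00
- Q2 (79/30 per unit): 21 of 30 → value 21×79/30 = 55.3000, running total 562.30
Total 562.30.

562.30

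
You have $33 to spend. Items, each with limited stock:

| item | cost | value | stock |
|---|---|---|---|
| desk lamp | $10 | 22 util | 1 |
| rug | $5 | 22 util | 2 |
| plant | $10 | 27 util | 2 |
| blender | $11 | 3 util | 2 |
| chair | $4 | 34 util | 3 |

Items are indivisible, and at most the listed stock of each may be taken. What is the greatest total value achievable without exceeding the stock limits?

173 util

Top feasible selections:
- 2×rug + 1×plant + 3×chair: cost 32, value 173
- 1×desk lamp + 2×rug + 3×chair: cost 32, value 168
- 2×plant + 3×chair: cost 32, value 156
Best: 173 util.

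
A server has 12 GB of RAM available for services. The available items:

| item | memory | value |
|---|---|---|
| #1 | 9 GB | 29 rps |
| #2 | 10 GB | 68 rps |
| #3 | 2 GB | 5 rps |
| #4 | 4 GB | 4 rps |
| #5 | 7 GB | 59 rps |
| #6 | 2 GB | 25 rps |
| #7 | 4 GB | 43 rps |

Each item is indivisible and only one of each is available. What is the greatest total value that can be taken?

This is a 0/1 knapsack; check combinations near the capacity.
- #5+#7: memory 7+4=11, value 59+43=102
- #2+#6: memory 10+2=12, value 68+25=93
- #3+#5+#6: memory 2+7+2=11, value 5+59+25=89
- #5+#6: memory 7+2=9, value 59+25=84
Best: 102 rps.

102 rps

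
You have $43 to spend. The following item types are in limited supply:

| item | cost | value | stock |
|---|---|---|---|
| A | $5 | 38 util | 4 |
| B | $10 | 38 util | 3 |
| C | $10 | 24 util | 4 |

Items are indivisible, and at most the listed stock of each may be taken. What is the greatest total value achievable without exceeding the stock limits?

Top feasible selections:
- 4×A + 2×B: cost 40, value 228
- 4×A + 1×B + 1×C: cost 40, value 214
- 4×A + 2×C: cost 40, value 200
- 4×A + 1×B: cost 30, value 190
Best: 228 util.

228 util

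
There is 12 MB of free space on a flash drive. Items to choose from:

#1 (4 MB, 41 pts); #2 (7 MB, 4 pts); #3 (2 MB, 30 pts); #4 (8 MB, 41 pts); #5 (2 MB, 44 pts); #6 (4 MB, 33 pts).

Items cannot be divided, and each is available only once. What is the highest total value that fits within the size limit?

148 pts

Check high-value combinations within 12 MB:
- #1+#3+#5+#6: size 4+2+2+4=12, value 41+30+44+33=148
- #1+#5+#6: size 4+2+4=10, value 41+44+33=118
- #1+#3+#5: size 4+2+2=8, value 41+30+44=115
Best: 148 pts.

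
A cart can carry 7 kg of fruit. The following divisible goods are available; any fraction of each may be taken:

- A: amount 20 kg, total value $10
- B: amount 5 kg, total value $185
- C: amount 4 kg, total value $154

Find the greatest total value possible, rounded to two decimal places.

Take in order of value per unit:
- C (154/4 per unit): all 4 → value 154, running total 154.00
- B (185/5 per unit): 3 of 5 → value 3×185/5 = 111.0000, running total 265.00
Total 265.00.

265.00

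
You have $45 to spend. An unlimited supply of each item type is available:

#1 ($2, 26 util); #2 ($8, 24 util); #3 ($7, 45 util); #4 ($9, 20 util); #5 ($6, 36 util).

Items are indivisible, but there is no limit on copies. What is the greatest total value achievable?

572 util

Best value-per-unit is #1 at 26/2, and filling with it alone uses cost 22×2=44. No mix of the others beats 22×26 = 572.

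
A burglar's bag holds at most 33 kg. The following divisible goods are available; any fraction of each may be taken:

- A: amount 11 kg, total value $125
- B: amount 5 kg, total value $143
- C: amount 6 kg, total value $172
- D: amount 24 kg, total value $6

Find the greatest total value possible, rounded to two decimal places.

442.75

Take in order of value per unit:
- C (172/6 per unit): all 6 → value 172, running total 172.00
- B (143/5 per unit): all 5 → value 143, running total 315.00
- A (125/11 per unit): all 11 → value 125, running total 440.00
- D (6/24 per unit): 11 of 24 → value 11×6/24 = 2.7500, running total 442.75
Total 442.75.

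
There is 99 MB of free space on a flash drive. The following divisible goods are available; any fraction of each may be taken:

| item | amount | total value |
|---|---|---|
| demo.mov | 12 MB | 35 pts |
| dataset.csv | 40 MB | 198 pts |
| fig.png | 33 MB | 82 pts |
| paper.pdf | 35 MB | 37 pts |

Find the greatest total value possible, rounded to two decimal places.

329.80

Take in order of value per unit:
- dataset.csv (198/40 per unit): all 40 → value 198, running total 198.00
- demo.mov (35/12 per unit): all 12 → value 35, running total 233.00
- fig.png (82/33 per unit): all 33 → value 82, running total 315.00
- paper.pdf (37/35 per unit): 14 of 35 → value 14×37/35 = 14.8000, running total 329.80
Total 329.80.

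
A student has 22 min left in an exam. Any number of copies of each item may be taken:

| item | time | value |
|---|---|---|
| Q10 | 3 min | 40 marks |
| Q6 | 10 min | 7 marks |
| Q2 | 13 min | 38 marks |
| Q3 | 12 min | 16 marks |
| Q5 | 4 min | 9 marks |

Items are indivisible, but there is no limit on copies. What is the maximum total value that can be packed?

280 marks

Best value-per-unit is Q10 at 40/3, and filling with it alone uses time 7×3=21. No mix of the others beats 7×40 = 280.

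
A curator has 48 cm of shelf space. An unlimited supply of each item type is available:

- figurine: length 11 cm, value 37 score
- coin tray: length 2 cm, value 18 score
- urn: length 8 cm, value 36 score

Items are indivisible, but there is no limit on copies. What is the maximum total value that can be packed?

Best value-per-unit is coin tray at 18/2, and filling with it alone uses length 24×2=48. No mix of the others beats 24×18 = 432.

432 score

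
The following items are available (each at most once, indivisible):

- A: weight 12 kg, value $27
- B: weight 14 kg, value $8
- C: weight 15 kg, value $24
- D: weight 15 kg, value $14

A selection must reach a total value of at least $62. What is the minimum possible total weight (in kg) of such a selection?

Subsets with value ≥ 62, sorted by total weight:
- A+C+D: weight 42, value 65
- A+B+C+D: weight 56, value 73
Minimum weight: 42 kg.

42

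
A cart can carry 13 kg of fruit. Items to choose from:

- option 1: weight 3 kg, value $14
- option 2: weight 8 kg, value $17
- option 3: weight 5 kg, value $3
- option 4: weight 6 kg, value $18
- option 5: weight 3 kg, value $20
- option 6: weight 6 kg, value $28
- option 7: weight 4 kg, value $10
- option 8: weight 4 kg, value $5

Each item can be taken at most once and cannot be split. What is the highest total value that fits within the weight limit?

This is a 0/1 knapsack; check combinations near the capacity.
- option 1+option 5+option 6: weight 3+3+6=12, value 14+20+28=62
- option 5+option 6+option 7: weight 3+6+4=13, value 20+28+10=58
- option 5+option 6+option 8: weight 3+6+4=13, value 20+28+5=53
- option 1+option 4+option 5: weight 3+6+3=12, value 14+18+20=52
Best: $62.

$62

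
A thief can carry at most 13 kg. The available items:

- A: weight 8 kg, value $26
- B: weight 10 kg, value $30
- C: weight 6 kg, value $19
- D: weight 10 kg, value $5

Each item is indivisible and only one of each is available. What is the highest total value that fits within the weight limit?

Check high-value combinations within 13 kg:
- B: weight 10, value 30
- A: weight 8, value 26
- C: weight 6, value 19
- D: weight 10, value 5
Best: $30.

$30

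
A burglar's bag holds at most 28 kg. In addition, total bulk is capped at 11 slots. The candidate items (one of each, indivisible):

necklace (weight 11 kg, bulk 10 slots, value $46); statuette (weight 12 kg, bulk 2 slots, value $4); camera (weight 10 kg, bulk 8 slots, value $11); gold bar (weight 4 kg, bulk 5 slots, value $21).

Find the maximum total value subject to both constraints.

$46

Feasible sets respecting both limits:
- necklace: weight 11, bulk 10, value 46
- statuette+gold bar: weight 16, bulk 7, value 25
- gold bar: weight 4, bulk 5, value 21
Best: $46.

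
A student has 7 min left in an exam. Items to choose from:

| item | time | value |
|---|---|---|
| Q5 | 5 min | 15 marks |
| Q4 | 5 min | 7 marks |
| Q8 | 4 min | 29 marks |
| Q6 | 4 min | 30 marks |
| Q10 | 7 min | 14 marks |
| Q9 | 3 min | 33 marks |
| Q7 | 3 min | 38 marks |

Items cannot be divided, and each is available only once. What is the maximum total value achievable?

71 marks

This is a 0/1 knapsack; check combinations near the capacity.
- Q9+Q7: time 3+3=6, value 33+38=71
- Q6+Q7: time 4+3=7, value 30+38=68
- Q8+Q7: time 4+3=7, value 29+38=67
- Q6+Q9: time 4+3=7, value 30+33=63
Best: 71 marks.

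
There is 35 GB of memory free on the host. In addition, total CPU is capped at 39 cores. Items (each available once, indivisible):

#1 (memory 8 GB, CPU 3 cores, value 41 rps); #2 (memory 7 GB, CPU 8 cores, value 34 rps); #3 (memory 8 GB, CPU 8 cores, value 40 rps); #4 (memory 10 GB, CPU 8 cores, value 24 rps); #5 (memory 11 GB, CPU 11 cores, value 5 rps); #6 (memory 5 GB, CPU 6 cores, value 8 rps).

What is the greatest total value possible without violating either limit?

Feasible sets respecting both limits:
- #1+#2+#3+#4: memory 33, CPU 27, value 139
- #1+#2+#3+#6: memory 28, CPU 25, value 123
- #1+#2+#3+#5: memory 34, CPU 30, value 120
Best: 139 rps.

139 rps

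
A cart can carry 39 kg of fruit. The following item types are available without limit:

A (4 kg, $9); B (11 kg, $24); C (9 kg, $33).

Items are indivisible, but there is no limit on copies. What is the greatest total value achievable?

$132

Best value-per-unit is C at 33/9, and filling with it alone uses weight 4×9=36. No mix of the others beats 4×33 = 132.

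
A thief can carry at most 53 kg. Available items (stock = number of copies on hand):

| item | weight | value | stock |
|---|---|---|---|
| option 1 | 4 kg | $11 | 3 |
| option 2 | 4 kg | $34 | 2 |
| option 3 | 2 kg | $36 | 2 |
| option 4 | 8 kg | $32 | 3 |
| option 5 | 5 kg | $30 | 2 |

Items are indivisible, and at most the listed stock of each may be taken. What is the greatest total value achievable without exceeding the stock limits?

Best selections within weight 53 and stock limits:
- 1×option 1 + 2×option 2 + 2×option 3 + 3×option 4 + 2×option 5: weight 50, value 307
- 3×option 1 + 2×option 2 + 2×option 3 + 3×option 4 + 1×option 5: weight 53, value 299
- 3×option 1 + 2×option 2 + 2×option 3 + 2×option 4 + 2×option 5: weight 50, value 297
- 2×option 2 + 2×option 3 + 3×option 4 + 2×option 5: weight 46, value 296
Best: $307.

$307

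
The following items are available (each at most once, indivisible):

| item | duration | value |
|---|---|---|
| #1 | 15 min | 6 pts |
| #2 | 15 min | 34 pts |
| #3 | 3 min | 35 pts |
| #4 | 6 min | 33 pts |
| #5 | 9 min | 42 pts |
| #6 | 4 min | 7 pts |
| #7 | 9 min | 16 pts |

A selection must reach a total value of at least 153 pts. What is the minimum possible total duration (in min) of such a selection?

Subsets with value ≥ 153, sorted by total duration:
- #2+#3+#4+#5+#7: duration 42, value 160
- #2+#3+#4+#5+#6+#7: duration 46, value 167
- #1+#2+#3+#4+#5+#6: duration 52, value 157
Minimum duration: 42 min.

42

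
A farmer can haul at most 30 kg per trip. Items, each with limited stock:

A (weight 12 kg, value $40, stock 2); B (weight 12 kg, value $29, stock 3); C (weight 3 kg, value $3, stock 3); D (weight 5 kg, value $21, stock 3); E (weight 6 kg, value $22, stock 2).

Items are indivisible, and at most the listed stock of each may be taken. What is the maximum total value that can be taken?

Best selections within weight 30 and stock limits:
- 1×C + 3×D + 2×E: weight 30, value 110
- 3×D + 2×E: weight 27, value 107
Best: $110.

$110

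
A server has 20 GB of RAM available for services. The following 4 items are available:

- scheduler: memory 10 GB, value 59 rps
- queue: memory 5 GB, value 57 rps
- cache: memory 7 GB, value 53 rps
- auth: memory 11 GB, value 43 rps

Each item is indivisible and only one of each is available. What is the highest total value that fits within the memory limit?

116 rps

This is a 0/1 knapsack; check combinations near the capacity.
- scheduler+queue: memory 10+5=15, value 59+57=116
- scheduler+cache: memory 10+7=17, value 59+53=112
- queue+cache: memory 5+7=12, value 57+53=110
Best: 116 rps.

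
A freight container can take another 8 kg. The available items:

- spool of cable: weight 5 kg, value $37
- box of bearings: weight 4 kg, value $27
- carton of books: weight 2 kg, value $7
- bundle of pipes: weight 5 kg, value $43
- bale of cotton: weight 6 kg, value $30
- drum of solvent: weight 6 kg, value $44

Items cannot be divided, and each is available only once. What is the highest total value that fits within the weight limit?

$51

Check high-value combinations within 8 kg:
- carton of books+drum of solvent: weight 2+6=8, value 7+44=51
- carton of books+bundle of pipes: weight 2+5=7, value 7+43=50
- drum of solvent: weight 6, value 44
Best: $51.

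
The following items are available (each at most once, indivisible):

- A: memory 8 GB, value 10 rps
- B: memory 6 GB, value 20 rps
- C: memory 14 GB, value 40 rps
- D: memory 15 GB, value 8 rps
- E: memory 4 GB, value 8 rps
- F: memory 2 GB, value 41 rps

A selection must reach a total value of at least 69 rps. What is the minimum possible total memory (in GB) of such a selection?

Subsets with value ≥ 69, sorted by total memory:
- B+E+F: memory 12, value 69
- C+F: memory 16, value 81
- A+B+F: memory 16, value 71
Minimum memory: 12 GB.

12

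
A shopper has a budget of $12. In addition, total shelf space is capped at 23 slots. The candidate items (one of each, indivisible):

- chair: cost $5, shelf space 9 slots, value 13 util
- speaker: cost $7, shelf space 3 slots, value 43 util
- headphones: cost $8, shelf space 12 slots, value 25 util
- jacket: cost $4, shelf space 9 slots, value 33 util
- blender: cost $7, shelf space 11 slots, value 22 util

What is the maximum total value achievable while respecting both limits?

76 util

Feasible sets respecting both limits:
- speaker+jacket: cost 11, shelf space 12, value 76
- headphones+jacket: cost 12, shelf space 21, value 58
- chair+speaker: cost 12, shelf space 12, value 56
- jacket+blender: cost 11, shelf space 20, value 55
Best: 76 util.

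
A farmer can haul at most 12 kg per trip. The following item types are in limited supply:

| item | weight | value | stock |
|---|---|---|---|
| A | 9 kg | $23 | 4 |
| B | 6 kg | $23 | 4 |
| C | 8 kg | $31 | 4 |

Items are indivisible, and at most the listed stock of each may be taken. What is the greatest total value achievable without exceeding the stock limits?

Best selections within weight 12 and stock limits:
- 2×B: weight 12, value 46
- 1×C: weight 8, value 31
Best: $46.

$46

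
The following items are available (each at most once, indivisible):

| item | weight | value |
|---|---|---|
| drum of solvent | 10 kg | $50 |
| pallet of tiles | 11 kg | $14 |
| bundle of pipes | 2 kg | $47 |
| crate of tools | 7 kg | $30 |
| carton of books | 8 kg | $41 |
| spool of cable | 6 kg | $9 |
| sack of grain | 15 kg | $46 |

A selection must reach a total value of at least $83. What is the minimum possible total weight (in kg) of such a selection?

Subsets with value ≥ 83, sorted by total weight:
- bundle of pipes+carton of books: weight 10, value 88
- drum of solvent+bundle of pipes: weight 12, value 97
- bundle of pipes+crate of tools+spool of cable: weight 15, value 86
- bundle of pipes+carton of books+spool of cable: weight 16, value 97
Minimum weight: 10 kg.

10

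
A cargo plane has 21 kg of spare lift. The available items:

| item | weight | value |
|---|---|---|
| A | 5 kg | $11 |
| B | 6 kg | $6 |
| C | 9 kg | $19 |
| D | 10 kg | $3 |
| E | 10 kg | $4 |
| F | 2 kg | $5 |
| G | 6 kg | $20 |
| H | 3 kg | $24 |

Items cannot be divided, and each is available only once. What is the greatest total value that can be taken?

Check high-value combinations within 21 kg:
- C+F+G+H: weight 9+2+6+3=20, value 19+5+20+24=68
- C+G+H: weight 9+6+3=18, value 19+20+24=63
- A+B+G+H: weight 5+6+6+3=20, value 11+6+20+24=61
- A+F+G+H: weight 5+2+6+3=16, value 11+5+20+24=60
Best: $68.

$68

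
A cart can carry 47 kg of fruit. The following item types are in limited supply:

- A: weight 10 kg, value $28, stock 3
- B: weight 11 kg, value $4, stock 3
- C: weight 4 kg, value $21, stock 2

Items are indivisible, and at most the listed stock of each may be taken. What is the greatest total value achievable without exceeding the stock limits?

Best selections within weight 47 and stock limits:
- 3×A + 2×C: weight 38, value 126
- 3×A + 1×B + 1×C: weight 45, value 109
- 3×A + 1×C: weight 34, value 105
Best: $126.

$126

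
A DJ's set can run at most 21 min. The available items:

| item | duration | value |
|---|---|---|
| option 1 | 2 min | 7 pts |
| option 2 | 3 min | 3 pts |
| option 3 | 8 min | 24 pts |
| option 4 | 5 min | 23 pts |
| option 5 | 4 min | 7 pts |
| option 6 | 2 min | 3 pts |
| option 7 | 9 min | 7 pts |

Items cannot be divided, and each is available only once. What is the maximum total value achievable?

64 pts

Check high-value combinations within 21 min:
- option 1+option 3+option 4+option 5+option 6: duration 2+8+5+4+2=21, value 7+24+23+7+3=64
- option 1+option 3+option 4+option 5: duration 2+8+5+4=19, value 7+24+23+7=61
- option 1+option 2+option 3+option 4+option 6: duration 2+3+8+5+2=20, value 7+3+24+23+3=60
- option 1+option 3+option 4+option 6: duration 2+8+5+2=17, value 7+24+23+3=57
Best: 64 pts.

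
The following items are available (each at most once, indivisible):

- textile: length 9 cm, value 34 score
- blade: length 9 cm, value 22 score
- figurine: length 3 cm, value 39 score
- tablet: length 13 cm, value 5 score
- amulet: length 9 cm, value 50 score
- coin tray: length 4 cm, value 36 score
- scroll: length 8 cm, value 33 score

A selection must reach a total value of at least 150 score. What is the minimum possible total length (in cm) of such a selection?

24

Subsets with value ≥ 150, sorted by total length:
- figurine+amulet+coin tray+scroll: length 24, value 158
- textile+figurine+amulet+coin tray: length 25, value 159
- textile+figurine+amulet+scroll: length 29, value 156
- textile+amulet+coin tray+scroll: length 30, value 153
Minimum length: 24 cm.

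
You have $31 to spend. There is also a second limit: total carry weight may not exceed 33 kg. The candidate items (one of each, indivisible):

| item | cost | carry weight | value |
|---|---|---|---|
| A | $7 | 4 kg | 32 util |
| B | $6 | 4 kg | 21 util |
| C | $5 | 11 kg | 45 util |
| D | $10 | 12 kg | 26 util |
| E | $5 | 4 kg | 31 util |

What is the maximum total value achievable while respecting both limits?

134 util

Feasible sets respecting both limits:
- A+C+D+E: cost 27, carry weight 31, value 134
- A+B+C+E: cost 23, carry weight 23, value 129
- A+B+C+D: cost 28, carry weight 31, value 124
Best: 134 util.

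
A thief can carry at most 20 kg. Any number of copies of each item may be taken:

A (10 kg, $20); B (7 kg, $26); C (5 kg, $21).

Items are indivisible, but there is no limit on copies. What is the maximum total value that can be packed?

$84

Best value-per-unit is C at 21/5, and filling with it alone uses weight 4×5=20. No mix of the others beats 4×21 = 84.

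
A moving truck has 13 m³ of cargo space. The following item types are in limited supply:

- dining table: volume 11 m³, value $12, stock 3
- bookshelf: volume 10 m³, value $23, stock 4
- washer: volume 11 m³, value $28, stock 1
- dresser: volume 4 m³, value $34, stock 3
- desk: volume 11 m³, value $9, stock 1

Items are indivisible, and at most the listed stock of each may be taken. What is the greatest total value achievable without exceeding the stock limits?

Best selections within volume 13 and stock limits:
- 3×dresser: volume 12, value 102
- 2×dresser: volume 8, value 68
- 1×dresser: volume 4, value 34
Best: $102.

$102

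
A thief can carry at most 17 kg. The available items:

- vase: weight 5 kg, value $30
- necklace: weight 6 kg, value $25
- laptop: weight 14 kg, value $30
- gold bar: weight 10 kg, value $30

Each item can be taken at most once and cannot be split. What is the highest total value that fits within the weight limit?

Check high-value combinations within 17 kg:
- vase+gold bar: weight 5+10=15, value 30+30=60
- vase+necklace: weight 5+6=11, value 30+25=55
- necklace+gold bar: weight 6+10=16, value 25+30=55
- vase: weight 5, value 30
Best: $60.

$60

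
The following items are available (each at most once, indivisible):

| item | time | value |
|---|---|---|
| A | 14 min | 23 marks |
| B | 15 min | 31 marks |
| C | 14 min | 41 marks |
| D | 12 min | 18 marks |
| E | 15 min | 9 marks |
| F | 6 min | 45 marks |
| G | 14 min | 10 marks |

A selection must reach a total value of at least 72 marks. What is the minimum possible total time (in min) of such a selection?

Subsets with value ≥ 72, sorted by total time:
- C+F: time 20, value 86
- B+F: time 21, value 76
- B+C: time 29, value 72
Minimum time: 20 min.

20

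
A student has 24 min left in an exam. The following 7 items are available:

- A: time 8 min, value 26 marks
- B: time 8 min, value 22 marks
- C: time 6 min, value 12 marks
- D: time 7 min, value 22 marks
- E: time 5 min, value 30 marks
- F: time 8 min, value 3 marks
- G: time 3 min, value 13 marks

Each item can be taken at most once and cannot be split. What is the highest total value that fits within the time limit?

Check high-value combinations within 24 min:
- A+D+E+G: time 8+7+5+3=23, value 26+22+30+13=91
- A+B+E+G: time 8+8+5+3=24, value 26+22+30+13=91
- B+D+E+G: time 8+7+5+3=23, value 22+22+30+13=87
Best: 91 marks.

91 marks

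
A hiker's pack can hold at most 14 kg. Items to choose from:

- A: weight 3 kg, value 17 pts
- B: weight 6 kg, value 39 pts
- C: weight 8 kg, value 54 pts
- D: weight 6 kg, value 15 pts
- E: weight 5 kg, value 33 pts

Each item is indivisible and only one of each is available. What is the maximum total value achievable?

93 pts

Check high-value combinations within 14 kg:
- B+C: weight 6+8=14, value 39+54=93
- A+B+E: weight 3+6+5=14, value 17+39+33=89
- C+E: weight 8+5=13, value 54+33=87
- B+E: weight 6+5=11, value 39+33=72
- A+C: weight 3+8=11, value 17+54=71
Best: 93 pts.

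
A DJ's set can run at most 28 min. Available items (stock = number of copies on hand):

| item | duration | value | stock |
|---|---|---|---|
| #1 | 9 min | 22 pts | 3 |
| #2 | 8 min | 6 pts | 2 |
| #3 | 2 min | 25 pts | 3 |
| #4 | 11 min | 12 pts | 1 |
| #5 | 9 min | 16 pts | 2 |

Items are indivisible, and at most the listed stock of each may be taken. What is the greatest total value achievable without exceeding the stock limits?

119 pts

Best selections within duration 28 and stock limits:
- 2×#1 + 3×#3: duration 24, value 119
- 1×#1 + 3×#3 + 1×#5: duration 24, value 113
- 1×#1 + 3×#3 + 1×#4: duration 26, value 109
- 3×#3 + 2×#5: duration 24, value 107
Best: 119 pts.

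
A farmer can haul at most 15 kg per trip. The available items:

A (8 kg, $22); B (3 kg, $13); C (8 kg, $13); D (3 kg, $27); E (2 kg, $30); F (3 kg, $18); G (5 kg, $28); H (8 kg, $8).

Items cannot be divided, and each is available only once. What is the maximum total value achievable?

Check high-value combinations within 15 kg:
- D+E+F+G: weight 3+2+3+5=13, value 27+30+18+28=103
- B+D+E+G: weight 3+3+2+5=13, value 13+27+30+28=98
- B+E+F+G: weight 3+2+3+5=13, value 13+30+18+28=89
Best: $103.

$103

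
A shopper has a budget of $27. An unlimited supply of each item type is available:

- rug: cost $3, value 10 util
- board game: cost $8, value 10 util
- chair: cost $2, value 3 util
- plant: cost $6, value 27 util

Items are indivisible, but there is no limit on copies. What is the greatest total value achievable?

Best value-per-unit is plant at 27/6; filling with it alone gives 4×27 = 108.
Optimal mix: 1×rug + 4×plant → cost 27, value 118.

118 util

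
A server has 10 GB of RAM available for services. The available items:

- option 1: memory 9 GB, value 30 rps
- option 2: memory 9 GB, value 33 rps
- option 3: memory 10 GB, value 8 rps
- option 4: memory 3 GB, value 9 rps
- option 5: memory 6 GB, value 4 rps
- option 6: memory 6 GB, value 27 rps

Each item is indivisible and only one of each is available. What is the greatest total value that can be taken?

36 rps

This is a 0/1 knapsack; check combinations near the capacity.
- option 4+option 6: memory 3+6=9, value 9+27=36
- option 2: memory 9, value 33
- option 1: memory 9, value 30
- option 6: memory 6, value 27
- option 4+option 5: memory 3+6=9, value 9+4=13
Best: 36 rps.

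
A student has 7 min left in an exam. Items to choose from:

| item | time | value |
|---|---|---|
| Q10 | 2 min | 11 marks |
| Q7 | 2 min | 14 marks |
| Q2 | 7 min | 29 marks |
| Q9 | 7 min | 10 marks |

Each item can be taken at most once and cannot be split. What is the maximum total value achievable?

This is a 0/1 knapsack; check combinations near the capacity.
- Q2: time 7, value 29
- Q10+Q7: time 2+2=4, value 11+14=25
- Q7: time 2, value 14
- Q10: time 2, value 11
Best: 29 marks.

29 marks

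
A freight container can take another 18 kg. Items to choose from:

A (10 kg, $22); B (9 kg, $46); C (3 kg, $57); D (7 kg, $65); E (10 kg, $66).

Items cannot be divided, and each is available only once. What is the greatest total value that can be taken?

$131

Check high-value combinations within 18 kg:
- D+E: weight 7+10=17, value 65+66=131
- C+E: weight 3+10=13, value 57+66=123
- C+D: weight 3+7=10, value 57+65=122
- B+D: weight 9+7=16, value 46+65=111
- B+C: weight 9+3=12, value 46+57=103
Best: $131.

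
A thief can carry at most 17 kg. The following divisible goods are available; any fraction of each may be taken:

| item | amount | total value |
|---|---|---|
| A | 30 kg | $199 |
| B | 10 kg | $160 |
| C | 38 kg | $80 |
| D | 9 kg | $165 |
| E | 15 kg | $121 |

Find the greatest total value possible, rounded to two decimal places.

Take in order of value per unit:
- D (165/9 per unit): all 9 → value 165, running total 165.00
- B (160/10 per unit): 8 of 10 → value 8×160/10 = 128.0000, running total 293.00
Total 293.00.

293.00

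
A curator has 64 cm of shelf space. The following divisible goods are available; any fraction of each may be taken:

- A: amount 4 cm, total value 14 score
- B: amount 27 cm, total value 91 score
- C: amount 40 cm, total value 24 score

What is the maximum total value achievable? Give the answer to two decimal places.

Take in order of value per unit:
- A (14/4 per unit): all 4 → value 14, running total 14.00
- B (91/27 per unit): all 27 → value 91, running total 105.00
- C (24/40 per unit): 33 of 40 → value 33×24/40 = 19.8000, running total 124.80
Total 124.80.

124.80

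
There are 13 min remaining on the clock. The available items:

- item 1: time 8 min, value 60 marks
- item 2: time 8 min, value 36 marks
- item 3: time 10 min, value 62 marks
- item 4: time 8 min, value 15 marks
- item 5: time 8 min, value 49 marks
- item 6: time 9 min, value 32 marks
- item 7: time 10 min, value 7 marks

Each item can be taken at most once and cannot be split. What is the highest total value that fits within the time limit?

Check high-value combinations within 13 min:
- item 3: time 10, value 62
- item 1: time 8, value 60
- item 5: time 8, value 49
Best: 62 marks.

62 marks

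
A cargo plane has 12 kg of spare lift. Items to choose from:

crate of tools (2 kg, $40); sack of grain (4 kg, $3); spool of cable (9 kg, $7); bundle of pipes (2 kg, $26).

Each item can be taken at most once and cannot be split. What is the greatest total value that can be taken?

$69

This is a 0/1 knapsack; check combinations near the capacity.
- crate of tools+sack of grain+bundle of pipes: weight 2+4+2=8, value 40+3+26=69
- crate of tools+bundle of pipes: weight 2+2=4, value 40+26=66
- crate of tools+spool of cable: weight 2+9=11, value 40+7=47
- crate of tools+sack of grain: weight 2+4=6, value 40+3=43
- crate of tools: weight 2, value 40
Best: $69.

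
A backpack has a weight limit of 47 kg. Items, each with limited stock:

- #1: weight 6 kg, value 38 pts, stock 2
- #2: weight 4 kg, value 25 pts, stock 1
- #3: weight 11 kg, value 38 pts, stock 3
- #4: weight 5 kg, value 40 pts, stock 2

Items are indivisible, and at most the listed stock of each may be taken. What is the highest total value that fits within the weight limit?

232 pts

Best selections within weight 47 and stock limits:
- 2×#1 + 2×#3 + 2×#4: weight 44, value 232
- 2×#1 + 1×#2 + 1×#3 + 2×#4: weight 37, value 219
- 1×#1 + 1×#2 + 2×#3 + 2×#4: weight 42, value 219
- 1×#2 + 3×#3 + 2×#4: weight 47, value 219
Best: 232 pts.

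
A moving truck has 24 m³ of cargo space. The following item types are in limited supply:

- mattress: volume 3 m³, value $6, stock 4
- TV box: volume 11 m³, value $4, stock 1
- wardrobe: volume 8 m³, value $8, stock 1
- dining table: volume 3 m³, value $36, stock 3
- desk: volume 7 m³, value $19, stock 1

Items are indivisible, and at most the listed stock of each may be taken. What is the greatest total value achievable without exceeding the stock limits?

$139

Best selections within volume 24 and stock limits:
- 2×mattress + 3×dining table + 1×desk: volume 22, value 139
- 1×wardrobe + 3×dining table + 1×desk: volume 24, value 135
- 1×mattress + 3×dining table + 1×desk: volume 19, value 133
Best: $139.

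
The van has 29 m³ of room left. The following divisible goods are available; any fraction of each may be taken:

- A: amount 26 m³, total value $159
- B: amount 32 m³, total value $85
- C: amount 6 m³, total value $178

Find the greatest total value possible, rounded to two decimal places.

318.65

Take in order of value per unit:
- C (178/6 per unit): all 6 → value 178, running total 178.00
- A (159/26 per unit): 23 of 26 → value 23×159/26 = 140.6538, running total 318.65
Total 318.65.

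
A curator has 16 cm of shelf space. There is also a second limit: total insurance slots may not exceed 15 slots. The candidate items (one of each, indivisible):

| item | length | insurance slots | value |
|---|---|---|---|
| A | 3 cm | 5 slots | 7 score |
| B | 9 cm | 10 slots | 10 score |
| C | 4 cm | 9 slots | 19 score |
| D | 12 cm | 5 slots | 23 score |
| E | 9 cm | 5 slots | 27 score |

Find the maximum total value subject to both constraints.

Feasible sets respecting both limits:
- C+E: length 13, insurance slots 14, value 46
- C+D: length 16, insurance slots 14, value 42
- A+E: length 12, insurance slots 10, value 34
Best: 46 score.

46 score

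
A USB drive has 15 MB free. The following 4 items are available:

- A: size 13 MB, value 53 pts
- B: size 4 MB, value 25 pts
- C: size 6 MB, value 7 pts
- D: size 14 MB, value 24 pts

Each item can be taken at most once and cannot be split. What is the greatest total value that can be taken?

This is a 0/1 knapsack; check combinations near the capacity.
- A: size 13, value 53
- B+C: size 4+6=10, value 25+7=32
- B: size 4, value 25
- D: size 14, value 24
Best: 53 pts.

53 pts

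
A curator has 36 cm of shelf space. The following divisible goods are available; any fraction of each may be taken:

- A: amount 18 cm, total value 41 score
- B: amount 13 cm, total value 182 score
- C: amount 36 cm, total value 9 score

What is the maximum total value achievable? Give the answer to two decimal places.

Take in order of value per unit:
- B (182/13 per unit): all 13 → value 182, running total 182.00
- A (41/18 per unit): all 18 → value 41, running total 223.00
- C (9/36 per unit): 5 of 36 → value 5×9/36 = 1.2500, running total 224.25
Total 224.25.

224.25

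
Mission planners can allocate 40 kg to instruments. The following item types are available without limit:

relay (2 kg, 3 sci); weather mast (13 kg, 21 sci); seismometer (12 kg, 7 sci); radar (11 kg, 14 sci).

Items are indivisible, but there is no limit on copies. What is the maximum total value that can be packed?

Best value-per-unit is weather mast at 21/13; filling with it alone gives 3×21 = 63.
Optimal mix: 7×relay + 2×weather mast → mass 40, value 63.

63 sci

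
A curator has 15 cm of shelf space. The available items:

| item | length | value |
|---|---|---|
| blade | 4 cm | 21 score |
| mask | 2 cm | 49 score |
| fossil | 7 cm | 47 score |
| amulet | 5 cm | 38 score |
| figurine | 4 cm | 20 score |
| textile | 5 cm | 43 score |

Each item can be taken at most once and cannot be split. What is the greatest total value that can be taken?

This is a 0/1 knapsack; check combinations near the capacity.
- mask+fossil+textile: length 2+7+5=14, value 49+47+43=139
- mask+fossil+amulet: length 2+7+5=14, value 49+47+38=134
- blade+mask+figurine+textile: length 4+2+4+5=15, value 21+49+20+43=133
Best: 139 score.

139 score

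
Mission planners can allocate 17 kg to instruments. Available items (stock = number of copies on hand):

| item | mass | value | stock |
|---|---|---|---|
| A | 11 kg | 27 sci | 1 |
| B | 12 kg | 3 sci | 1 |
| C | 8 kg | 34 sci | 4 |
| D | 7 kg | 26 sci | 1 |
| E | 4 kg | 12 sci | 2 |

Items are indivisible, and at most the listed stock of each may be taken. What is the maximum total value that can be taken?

68 sci

Top feasible selections:
- 2×C: mass 16, value 68
- 1×C + 1×D: mass 15, value 60
Best: 68 sci.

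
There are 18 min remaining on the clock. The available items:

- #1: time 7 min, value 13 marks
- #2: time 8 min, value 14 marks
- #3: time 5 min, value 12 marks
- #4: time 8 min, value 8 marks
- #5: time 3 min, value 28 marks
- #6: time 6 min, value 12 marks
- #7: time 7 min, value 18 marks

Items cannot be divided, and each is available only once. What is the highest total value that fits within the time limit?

This is a 0/1 knapsack; check combinations near the capacity.
- #2+#5+#7: time 8+3+7=18, value 14+28+18=60
- #1+#5+#7: time 7+3+7=17, value 13+28+18=59
- #3+#5+#7: time 5+3+7=15, value 12+28+18=58
- #5+#6+#7: time 3+6+7=16, value 28+12+18=58
Best: 60 marks.

60 marks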